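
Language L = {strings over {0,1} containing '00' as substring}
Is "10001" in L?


'00' occurs at index 1

Yes, "10001" is in L


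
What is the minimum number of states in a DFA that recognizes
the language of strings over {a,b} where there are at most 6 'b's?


States: count = 0, 1, ..., 6 (all accepting; 7 states), plus a dead state for count > 6.
Total: 7 + 1 = 8.

8


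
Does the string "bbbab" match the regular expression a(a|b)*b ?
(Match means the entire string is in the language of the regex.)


|string| = 5; first = 'b'; last = 'b'

No, "bbbab" does not match a(a|b)*b


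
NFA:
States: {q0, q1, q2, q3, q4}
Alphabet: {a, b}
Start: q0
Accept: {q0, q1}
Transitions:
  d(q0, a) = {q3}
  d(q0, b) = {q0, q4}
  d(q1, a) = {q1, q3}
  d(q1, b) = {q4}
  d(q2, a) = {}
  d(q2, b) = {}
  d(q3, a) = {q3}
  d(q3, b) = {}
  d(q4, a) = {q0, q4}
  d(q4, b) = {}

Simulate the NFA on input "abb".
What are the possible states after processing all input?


Start: {q0}
  --a--> {q3}
  --b--> {}
  --b--> {}

{} (empty set, no valid transitions)


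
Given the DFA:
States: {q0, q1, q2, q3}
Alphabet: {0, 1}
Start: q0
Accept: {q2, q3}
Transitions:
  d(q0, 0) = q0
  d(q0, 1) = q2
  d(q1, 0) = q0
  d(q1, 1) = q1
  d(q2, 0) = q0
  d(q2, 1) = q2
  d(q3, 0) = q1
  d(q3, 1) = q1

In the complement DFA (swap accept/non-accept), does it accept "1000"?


Trace: q0 -> q2 -> q0 -> q0 -> q0
Final: q0
Original accept: {q2, q3}
Complement: q0 is not in original accept

Yes, complement accepts (original rejects)


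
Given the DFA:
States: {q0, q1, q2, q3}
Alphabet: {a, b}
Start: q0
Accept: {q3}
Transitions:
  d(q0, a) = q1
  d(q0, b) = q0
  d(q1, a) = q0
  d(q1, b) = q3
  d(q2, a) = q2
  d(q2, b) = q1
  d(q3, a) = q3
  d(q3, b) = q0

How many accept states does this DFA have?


Accept states listed: {q3}
Counting: q3(1)

1


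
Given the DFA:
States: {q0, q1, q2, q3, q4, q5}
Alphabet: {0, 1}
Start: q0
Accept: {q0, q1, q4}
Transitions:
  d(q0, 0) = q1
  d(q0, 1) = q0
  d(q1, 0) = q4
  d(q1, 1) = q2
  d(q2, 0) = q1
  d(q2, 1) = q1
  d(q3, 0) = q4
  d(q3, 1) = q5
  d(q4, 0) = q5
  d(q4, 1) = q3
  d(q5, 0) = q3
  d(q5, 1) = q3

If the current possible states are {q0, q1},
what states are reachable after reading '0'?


Apply transition on '0' from each current state:
  d(q0, 0) = q1
  d(q1, 0) = q4

{q1, q4}


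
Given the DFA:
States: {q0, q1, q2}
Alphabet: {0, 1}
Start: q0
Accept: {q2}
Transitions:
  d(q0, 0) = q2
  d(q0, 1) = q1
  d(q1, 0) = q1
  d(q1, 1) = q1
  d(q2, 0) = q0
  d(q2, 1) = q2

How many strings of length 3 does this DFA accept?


Enumerating all length-3 strings:
  "000" -> q2 [accept]
  "001" -> q1 [reject]
  "010" -> q0 [reject]
  "011" -> q2 [accept]
  "100" -> q1 [reject]
  "101" -> q1 [reject]
  "110" -> q1 [reject]
  "111" -> q1 [reject]

2 out of 8


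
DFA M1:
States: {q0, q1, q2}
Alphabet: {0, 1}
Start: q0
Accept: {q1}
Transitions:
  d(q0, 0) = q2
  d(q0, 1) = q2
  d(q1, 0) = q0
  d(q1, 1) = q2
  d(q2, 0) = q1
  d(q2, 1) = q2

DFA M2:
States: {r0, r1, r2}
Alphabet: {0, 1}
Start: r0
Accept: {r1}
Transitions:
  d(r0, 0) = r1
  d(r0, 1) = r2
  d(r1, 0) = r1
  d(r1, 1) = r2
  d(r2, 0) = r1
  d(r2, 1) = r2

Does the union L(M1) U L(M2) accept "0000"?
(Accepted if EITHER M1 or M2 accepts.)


M1: final=q2 accepted=False
M2: final=r1 accepted=True

Yes, union accepts


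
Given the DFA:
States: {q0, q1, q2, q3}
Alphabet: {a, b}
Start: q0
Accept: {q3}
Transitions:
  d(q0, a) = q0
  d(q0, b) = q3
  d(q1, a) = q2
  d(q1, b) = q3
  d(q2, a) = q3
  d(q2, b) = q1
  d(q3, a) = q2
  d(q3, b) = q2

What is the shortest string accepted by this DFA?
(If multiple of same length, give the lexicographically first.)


BFS by string length (lex-first path to each state shown):
  len 0: q0<-""
  len 1: q0<-"a", q3<-"b"
Found accept state at length 1.

"b"


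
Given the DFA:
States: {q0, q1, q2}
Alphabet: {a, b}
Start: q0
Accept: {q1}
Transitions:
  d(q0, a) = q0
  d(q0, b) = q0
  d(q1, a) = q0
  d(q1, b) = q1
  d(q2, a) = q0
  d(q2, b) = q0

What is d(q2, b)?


Looking up transition d(q2, b)

q0


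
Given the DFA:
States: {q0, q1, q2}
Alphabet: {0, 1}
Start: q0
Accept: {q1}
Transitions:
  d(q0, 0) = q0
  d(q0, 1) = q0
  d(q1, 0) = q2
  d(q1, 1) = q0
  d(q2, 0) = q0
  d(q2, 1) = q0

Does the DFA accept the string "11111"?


Trace: q0 -> q0 -> q0 -> q0 -> q0 -> q0
Final state: q0
Accept states: {q1}

No, rejected (final state q0 is not an accept state)


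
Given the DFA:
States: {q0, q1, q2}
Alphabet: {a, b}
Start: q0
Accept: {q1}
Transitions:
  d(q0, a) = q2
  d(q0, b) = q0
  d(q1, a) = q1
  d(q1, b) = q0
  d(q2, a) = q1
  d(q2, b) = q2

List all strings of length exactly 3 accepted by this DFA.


All strings of length 3: 8 total
Accepted: 3

"aaa", "aba", "baa"


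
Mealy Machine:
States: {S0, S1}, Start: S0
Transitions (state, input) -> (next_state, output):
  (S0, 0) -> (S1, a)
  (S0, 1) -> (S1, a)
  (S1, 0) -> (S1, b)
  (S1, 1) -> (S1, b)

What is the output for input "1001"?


Step-by-step:
  (S0, 1) -> (S1, a)
  (S1, 0) -> (S1, b)
  (S1, 0) -> (S1, b)
  (S1, 1) -> (S1, b)

"abbb"


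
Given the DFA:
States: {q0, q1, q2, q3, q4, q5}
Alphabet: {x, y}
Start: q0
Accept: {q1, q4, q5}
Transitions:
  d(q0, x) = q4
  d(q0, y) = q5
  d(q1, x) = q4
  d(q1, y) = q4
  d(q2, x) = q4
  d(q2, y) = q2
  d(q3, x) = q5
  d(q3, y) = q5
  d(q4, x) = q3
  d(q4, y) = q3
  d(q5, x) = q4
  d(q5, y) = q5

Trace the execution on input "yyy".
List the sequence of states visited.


Input: yyy
d(q0, y) = q5
d(q5, y) = q5
d(q5, y) = q5


q0 -> q5 -> q5 -> q5


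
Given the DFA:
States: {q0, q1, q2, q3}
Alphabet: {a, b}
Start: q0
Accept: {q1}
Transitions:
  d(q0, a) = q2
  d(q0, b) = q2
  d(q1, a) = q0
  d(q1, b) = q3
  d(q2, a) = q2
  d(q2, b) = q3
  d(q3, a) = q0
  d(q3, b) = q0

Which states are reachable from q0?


BFS from q0:
  layer 0: {q0}
  layer 1: {q2}
  layer 2: {q3}

{q0, q2, q3}


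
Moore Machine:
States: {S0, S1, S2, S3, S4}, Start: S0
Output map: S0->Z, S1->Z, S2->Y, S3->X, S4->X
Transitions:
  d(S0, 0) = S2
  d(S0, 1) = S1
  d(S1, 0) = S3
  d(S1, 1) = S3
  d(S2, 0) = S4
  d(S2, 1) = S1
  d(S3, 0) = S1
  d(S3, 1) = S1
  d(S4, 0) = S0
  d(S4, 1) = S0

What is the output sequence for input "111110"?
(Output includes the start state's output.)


Start: S0 (output Z)
  --1--> S1 (output Z)
  --1--> S3 (output X)
  --1--> S1 (output Z)
  --1--> S3 (output X)
  --1--> S1 (output Z)
  --0--> S3 (output X)

"ZZXZXZX"


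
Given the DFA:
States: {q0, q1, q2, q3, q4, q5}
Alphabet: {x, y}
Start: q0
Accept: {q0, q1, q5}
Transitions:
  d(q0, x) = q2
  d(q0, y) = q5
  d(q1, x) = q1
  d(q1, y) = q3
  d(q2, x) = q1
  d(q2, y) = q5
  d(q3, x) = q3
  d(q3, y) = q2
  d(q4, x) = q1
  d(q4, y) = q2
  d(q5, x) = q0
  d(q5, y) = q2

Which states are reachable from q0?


BFS from q0:
  layer 0: {q0}
  layer 1: {q2, q5}
  layer 2: {q1}
  layer 3: {q3}

{q0, q1, q2, q3, q5}


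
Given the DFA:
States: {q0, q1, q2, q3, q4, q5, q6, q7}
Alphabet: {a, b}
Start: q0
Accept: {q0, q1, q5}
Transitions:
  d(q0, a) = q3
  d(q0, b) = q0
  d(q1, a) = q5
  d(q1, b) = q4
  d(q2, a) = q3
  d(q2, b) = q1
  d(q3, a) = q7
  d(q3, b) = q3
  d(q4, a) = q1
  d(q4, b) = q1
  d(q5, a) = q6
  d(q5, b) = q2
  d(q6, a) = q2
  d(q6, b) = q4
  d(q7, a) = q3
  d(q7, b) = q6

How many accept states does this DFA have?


Accept states listed: {q0, q1, q5}
Counting: q0(1) q1(2) q5(3)

3


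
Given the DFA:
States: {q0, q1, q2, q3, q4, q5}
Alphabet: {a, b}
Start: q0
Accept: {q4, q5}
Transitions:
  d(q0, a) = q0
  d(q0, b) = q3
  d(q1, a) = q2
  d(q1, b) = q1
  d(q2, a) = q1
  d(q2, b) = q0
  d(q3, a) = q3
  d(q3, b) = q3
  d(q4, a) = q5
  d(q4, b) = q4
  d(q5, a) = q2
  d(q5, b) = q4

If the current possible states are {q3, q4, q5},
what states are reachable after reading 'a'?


Apply transition on 'a' from each current state:
  d(q3, a) = q3
  d(q4, a) = q5
  d(q5, a) = q2

{q2, q3, q5}


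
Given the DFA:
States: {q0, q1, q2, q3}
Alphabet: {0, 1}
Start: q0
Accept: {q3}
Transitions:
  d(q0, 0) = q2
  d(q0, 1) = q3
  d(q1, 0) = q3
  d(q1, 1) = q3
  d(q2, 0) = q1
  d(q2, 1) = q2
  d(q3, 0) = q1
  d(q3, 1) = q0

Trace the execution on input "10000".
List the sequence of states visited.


Input: 10000
d(q0, 1) = q3
d(q3, 0) = q1
d(q1, 0) = q3
d(q3, 0) = q1
d(q1, 0) = q3


q0 -> q3 -> q1 -> q3 -> q1 -> q3


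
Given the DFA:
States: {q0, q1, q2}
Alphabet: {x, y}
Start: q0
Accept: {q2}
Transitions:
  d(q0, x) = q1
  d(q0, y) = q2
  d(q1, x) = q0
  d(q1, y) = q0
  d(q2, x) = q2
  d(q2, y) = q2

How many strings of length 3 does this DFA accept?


Enumerating all length-3 strings:
  "xxx" -> q1 [reject]
  "xxy" -> q2 [accept]
  "xyx" -> q1 [reject]
  "xyy" -> q2 [accept]
  "yxx" -> q2 [accept]
  "yxy" -> q2 [accept]
  "yyx" -> q2 [accept]
  "yyy" -> q2 [accept]

6 out of 8


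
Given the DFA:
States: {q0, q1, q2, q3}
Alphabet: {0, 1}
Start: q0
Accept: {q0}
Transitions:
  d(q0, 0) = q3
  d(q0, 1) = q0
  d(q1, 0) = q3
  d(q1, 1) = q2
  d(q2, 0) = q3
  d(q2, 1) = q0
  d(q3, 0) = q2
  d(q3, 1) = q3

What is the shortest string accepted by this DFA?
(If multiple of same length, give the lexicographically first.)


BFS by string length (lex-first path to each state shown):
  len 0: q0<-""
Found accept state at length 0.

"" (empty string)


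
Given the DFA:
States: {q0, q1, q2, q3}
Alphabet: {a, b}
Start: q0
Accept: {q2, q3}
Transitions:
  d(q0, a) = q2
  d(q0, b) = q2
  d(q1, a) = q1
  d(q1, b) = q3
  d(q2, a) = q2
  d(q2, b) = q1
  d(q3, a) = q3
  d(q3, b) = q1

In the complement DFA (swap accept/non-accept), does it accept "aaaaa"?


Trace: q0 -> q2 -> q2 -> q2 -> q2 -> q2
Final: q2
Original accept: {q2, q3}
Complement: q2 is in original accept

No, complement rejects (original accepts)


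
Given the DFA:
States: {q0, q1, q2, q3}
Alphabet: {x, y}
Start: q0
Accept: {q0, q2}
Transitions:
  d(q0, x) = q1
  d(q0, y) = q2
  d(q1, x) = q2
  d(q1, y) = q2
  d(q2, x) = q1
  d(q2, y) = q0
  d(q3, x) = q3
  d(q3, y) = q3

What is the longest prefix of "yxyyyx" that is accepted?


Run the DFA, marking each prefix where the state is accepting:
  "" -> q0 [accept]
  "y" -> q2 [accept]
  "yx" -> q1 [reject]
  "yxy" -> q2 [accept]
  "yxyy" -> q0 [accept]
  "yxyyy" -> q2 [accept]
  "yxyyyx" -> q1 [reject]

"yxyyy"


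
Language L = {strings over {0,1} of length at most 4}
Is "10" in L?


length = 2

Yes, "10" is in L


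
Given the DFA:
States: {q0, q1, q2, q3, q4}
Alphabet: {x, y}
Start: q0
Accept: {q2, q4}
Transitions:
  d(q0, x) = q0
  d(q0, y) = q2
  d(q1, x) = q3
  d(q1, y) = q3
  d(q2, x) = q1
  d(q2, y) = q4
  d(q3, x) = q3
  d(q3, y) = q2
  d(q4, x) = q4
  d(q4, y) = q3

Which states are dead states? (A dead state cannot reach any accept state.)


Forward reachability from each state:
  q0 -> reaches accept state q2 (live)
  q1 -> reaches accept state q2 (live)
  q2 -> reaches accept state q2 (live)
  q3 -> reaches accept state q2 (live)
  q4 -> reaches accept state q2 (live)

None (all states can reach an accept state)


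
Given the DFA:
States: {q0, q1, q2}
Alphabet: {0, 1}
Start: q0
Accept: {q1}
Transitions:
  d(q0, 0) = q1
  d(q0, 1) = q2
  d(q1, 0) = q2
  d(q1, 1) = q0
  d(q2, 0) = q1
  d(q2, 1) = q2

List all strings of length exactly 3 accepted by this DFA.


All strings of length 3: 8 total
Accepted: 3

"000", "010", "110"


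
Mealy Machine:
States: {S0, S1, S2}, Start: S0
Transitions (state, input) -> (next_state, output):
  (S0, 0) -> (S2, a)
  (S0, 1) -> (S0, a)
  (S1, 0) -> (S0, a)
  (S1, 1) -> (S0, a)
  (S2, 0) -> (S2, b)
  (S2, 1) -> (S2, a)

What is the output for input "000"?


Step-by-step:
  (S0, 0) -> (S2, a)
  (S2, 0) -> (S2, b)
  (S2, 0) -> (S2, b)

"abb"


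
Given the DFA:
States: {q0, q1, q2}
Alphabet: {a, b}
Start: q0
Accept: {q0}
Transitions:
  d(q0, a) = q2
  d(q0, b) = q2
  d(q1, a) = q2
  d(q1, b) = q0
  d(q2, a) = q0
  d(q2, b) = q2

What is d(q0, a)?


Looking up transition d(q0, a)

q2


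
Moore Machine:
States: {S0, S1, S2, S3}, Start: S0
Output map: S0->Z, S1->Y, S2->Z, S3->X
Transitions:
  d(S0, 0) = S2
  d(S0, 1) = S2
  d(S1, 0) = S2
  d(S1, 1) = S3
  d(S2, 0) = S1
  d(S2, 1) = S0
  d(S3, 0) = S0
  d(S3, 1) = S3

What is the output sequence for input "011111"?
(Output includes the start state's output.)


Start: S0 (output Z)
  --0--> S2 (output Z)
  --1--> S0 (output Z)
  --1--> S2 (output Z)
  --1--> S0 (output Z)
  --1--> S2 (output Z)
  --1--> S0 (output Z)

"ZZZZZZZ"


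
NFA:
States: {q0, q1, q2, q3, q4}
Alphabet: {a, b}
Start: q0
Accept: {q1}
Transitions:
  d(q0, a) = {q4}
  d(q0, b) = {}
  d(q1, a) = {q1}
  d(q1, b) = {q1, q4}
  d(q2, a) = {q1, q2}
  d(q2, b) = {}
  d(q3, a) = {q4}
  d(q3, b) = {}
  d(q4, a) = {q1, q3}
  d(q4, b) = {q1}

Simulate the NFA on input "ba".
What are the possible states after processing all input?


Start: {q0}
  --b--> {}
  --a--> {}

{} (empty set, no valid transitions)


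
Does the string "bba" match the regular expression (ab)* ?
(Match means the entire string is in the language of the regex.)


|string| = 3; first = 'b'; last = 'a'

No, "bba" does not match (ab)*


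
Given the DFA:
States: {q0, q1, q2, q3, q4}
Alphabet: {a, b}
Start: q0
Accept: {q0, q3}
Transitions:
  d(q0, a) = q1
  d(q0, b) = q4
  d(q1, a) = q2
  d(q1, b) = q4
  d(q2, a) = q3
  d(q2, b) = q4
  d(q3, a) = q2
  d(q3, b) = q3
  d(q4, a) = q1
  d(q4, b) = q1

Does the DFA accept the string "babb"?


Trace: q0 -> q4 -> q1 -> q4 -> q1
Final state: q1
Accept states: {q0, q3}

No, rejected (final state q1 is not an accept state)


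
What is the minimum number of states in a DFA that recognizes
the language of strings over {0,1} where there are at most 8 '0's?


States: count = 0, 1, ..., 8 (all accepting; 9 states), plus a dead state for count > 8.
Total: 9 + 1 = 10.

10


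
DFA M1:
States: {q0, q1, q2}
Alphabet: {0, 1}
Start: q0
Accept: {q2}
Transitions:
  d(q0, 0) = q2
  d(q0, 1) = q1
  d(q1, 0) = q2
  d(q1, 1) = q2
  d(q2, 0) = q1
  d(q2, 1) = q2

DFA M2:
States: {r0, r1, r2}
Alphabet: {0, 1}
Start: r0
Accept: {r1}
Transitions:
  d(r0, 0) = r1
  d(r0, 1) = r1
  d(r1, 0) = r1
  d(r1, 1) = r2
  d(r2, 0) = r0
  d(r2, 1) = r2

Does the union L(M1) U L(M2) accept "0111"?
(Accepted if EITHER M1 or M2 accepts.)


M1: final=q2 accepted=True
M2: final=r2 accepted=False

Yes, union accepts


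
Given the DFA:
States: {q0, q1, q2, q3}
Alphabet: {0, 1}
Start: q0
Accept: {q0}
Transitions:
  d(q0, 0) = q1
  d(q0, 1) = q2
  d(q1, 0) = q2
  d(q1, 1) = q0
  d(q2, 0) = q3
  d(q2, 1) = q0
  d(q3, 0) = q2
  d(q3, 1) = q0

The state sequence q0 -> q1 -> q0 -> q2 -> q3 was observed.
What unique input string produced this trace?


Trace back each transition to find the symbol:
  q0 --[0]--> q1
  q1 --[1]--> q0
  q0 --[1]--> q2
  q2 --[0]--> q3

"0110"


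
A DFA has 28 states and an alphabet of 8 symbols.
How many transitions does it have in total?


Each state has exactly one transition per symbol.
28 * 8 = 224

224


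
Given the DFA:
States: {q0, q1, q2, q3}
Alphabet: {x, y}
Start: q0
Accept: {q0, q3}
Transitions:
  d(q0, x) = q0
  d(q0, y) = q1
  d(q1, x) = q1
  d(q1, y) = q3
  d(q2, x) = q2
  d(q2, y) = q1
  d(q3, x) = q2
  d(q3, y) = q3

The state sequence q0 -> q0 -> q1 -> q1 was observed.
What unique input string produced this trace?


Trace back each transition to find the symbol:
  q0 --[x]--> q0
  q0 --[y]--> q1
  q1 --[x]--> q1

"xyx"


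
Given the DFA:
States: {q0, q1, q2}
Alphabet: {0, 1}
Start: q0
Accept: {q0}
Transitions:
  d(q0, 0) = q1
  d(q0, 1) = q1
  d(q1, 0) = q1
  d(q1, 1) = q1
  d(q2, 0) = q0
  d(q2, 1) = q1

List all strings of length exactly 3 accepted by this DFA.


All strings of length 3: 8 total
Accepted: 0

None


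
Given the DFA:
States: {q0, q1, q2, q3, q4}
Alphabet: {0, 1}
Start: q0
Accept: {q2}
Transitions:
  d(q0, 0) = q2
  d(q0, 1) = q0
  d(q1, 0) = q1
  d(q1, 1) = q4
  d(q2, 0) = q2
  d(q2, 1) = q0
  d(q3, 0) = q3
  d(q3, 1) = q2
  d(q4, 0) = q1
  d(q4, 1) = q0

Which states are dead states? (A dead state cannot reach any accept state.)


Forward reachability from each state:
  q0 -> reaches accept state q2 (live)
  q1 -> reaches accept state q2 (live)
  q2 -> reaches accept state q2 (live)
  q3 -> reaches accept state q2 (live)
  q4 -> reaches accept state q2 (live)

None (all states can reach an accept state)


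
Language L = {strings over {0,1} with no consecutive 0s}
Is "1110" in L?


'00' does not occur

Yes, "1110" is in L


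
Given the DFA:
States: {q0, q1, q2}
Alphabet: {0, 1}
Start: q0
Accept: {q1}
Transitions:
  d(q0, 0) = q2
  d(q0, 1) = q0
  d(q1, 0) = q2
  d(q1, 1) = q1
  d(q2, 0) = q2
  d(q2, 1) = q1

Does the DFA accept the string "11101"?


Trace: q0 -> q0 -> q0 -> q0 -> q2 -> q1
Final state: q1
Accept states: {q1}

Yes, accepted (final state q1 is an accept state)


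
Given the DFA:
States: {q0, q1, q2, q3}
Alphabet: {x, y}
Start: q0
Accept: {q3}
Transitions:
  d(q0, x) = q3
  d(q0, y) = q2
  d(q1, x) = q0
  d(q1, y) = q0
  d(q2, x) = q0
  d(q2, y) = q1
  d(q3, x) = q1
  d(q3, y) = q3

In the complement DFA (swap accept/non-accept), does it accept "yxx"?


Trace: q0 -> q2 -> q0 -> q3
Final: q3
Original accept: {q3}
Complement: q3 is in original accept

No, complement rejects (original accepts)


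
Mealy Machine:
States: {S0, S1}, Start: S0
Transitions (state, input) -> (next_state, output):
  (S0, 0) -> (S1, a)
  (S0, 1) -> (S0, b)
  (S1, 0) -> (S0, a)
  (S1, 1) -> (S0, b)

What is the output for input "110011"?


Step-by-step:
  (S0, 1) -> (S0, b)
  (S0, 1) -> (S0, b)
  (S0, 0) -> (S1, a)
  (S1, 0) -> (S0, a)
  (S0, 1) -> (S0, b)
  (S0, 1) -> (S0, b)

"bbaabb"


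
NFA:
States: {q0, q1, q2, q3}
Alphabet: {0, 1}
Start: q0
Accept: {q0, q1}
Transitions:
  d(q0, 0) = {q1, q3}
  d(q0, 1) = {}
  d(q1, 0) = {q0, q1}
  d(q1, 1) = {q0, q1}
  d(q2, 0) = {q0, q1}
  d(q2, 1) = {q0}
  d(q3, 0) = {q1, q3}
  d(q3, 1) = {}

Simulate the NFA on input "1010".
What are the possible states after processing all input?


Start: {q0}
  --1--> {}
  --0--> {}
  --1--> {}
  --0--> {}

{} (empty set, no valid transitions)


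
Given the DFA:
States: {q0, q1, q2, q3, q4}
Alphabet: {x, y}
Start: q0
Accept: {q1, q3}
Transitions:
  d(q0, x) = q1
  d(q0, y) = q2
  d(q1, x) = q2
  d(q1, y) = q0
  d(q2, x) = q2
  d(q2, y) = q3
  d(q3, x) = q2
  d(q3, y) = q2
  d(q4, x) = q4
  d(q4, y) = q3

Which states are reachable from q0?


BFS from q0:
  layer 0: {q0}
  layer 1: {q1, q2}
  layer 2: {q3}

{q0, q1, q2, q3}


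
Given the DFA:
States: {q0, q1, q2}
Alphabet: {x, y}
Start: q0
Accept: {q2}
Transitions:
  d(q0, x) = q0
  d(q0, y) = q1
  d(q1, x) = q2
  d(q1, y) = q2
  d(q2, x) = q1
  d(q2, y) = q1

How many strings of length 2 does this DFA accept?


Enumerating all length-2 strings:
  "xx" -> q0 [reject]
  "xy" -> q1 [reject]
  "yx" -> q2 [accept]
  "yy" -> q2 [accept]

2 out of 4


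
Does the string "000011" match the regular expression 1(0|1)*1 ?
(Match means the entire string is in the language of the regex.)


|string| = 6; first = '0'; last = '1'

No, "000011" does not match 1(0|1)*1


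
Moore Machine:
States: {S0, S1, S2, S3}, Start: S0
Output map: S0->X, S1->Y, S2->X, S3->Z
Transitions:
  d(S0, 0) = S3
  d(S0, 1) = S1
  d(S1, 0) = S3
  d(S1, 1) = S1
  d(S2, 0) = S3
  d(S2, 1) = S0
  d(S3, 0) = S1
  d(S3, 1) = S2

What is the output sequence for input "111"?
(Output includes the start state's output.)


Start: S0 (output X)
  --1--> S1 (output Y)
  --1--> S1 (output Y)
  --1--> S1 (output Y)

"XYYY"


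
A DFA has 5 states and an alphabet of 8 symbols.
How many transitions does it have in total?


Each state has exactly one transition per symbol.
5 * 8 = 40

40


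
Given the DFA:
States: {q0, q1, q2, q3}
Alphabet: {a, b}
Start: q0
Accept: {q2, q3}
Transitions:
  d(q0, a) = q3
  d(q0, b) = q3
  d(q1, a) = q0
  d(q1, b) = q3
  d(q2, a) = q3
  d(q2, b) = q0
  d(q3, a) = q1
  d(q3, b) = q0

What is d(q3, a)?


Looking up transition d(q3, a)

q1


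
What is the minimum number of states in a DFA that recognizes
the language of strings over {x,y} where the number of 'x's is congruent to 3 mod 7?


States track (count of 'x') mod 7.
Need 7 states: one per remainder 0..6; accept = remainder 3.

7


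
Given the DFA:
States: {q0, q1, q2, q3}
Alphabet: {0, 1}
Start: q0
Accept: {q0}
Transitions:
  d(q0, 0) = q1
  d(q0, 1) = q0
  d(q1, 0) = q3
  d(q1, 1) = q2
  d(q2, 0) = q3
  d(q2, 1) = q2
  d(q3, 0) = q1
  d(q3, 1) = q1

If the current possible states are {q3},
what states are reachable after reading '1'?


Apply transition on '1' from each current state:
  d(q3, 1) = q1

{q1}


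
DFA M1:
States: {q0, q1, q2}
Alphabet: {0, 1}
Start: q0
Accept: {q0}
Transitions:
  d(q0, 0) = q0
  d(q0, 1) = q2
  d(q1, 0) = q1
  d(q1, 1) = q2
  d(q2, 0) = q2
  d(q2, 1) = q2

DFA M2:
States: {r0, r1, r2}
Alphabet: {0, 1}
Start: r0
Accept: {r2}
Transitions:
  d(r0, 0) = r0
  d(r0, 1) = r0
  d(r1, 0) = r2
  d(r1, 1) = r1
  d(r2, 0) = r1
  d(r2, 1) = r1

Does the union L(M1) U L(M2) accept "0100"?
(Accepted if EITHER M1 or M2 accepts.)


M1: final=q2 accepted=False
M2: final=r0 accepted=False

No, union rejects (neither accepts)


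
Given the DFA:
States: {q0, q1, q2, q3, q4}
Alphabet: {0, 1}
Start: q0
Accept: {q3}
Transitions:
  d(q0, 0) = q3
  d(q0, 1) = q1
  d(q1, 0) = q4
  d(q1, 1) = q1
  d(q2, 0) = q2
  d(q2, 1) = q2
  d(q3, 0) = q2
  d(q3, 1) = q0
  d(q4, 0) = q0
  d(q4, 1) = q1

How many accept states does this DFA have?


Accept states listed: {q3}
Counting: q3(1)

1


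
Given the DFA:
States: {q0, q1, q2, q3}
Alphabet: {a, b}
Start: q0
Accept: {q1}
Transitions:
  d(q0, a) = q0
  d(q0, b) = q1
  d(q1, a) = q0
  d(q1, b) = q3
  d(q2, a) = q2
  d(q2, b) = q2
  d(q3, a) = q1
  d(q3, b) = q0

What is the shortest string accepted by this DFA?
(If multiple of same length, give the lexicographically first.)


BFS by string length (lex-first path to each state shown):
  len 0: q0<-""
  len 1: q0<-"a", q1<-"b"
Found accept state at length 1.

"b"


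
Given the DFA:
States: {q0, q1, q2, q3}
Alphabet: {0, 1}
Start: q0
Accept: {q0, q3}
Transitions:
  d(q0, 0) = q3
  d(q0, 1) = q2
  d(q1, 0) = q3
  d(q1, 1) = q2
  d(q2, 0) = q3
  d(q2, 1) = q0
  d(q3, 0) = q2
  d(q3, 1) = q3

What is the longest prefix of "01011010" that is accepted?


Run the DFA, marking each prefix where the state is accepting:
  "" -> q0 [accept]
  "0" -> q3 [accept]
  "01" -> q3 [accept]
  "010" -> q2 [reject]
  "0101" -> q0 [accept]
  "01011" -> q2 [reject]
  "010110" -> q3 [accept]
  "0101101" -> q3 [accept]
  "01011010" -> q2 [reject]

"0101101"


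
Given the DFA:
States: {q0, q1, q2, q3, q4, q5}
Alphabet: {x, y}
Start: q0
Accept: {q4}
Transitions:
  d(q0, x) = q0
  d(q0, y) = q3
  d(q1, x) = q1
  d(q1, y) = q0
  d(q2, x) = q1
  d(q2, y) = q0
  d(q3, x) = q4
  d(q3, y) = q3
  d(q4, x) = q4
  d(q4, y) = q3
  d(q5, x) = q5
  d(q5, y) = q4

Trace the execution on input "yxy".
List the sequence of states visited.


Input: yxy
d(q0, y) = q3
d(q3, x) = q4
d(q4, y) = q3


q0 -> q3 -> q4 -> q3


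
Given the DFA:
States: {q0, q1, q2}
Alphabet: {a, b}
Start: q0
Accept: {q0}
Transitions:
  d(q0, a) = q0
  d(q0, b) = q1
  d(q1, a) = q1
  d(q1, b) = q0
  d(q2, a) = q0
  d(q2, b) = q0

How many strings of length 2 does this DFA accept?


Enumerating all length-2 strings:
  "aa" -> q0 [accept]
  "ab" -> q1 [reject]
  "ba" -> q1 [reject]
  "bb" -> q0 [accept]

2 out of 4


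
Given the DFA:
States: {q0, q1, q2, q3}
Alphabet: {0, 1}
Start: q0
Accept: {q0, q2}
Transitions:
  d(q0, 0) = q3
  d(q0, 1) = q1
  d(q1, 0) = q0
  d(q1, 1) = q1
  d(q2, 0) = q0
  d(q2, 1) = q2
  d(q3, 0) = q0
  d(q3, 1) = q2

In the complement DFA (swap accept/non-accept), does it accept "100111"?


Trace: q0 -> q1 -> q0 -> q3 -> q2 -> q2 -> q2
Final: q2
Original accept: {q0, q2}
Complement: q2 is in original accept

No, complement rejects (original accepts)


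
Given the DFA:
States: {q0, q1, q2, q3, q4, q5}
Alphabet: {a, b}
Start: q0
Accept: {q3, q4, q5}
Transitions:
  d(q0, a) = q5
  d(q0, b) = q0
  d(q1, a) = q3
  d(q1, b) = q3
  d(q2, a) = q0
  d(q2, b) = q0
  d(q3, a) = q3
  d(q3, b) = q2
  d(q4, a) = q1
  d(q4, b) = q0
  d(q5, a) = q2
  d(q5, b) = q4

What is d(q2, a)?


Looking up transition d(q2, a)

q0


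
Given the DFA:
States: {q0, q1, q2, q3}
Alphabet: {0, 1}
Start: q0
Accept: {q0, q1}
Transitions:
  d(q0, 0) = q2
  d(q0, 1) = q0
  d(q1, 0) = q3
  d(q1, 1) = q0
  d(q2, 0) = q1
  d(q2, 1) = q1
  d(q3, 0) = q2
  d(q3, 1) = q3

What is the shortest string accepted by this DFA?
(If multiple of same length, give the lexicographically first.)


BFS by string length (lex-first path to each state shown):
  len 0: q0<-""
Found accept state at length 0.

"" (empty string)


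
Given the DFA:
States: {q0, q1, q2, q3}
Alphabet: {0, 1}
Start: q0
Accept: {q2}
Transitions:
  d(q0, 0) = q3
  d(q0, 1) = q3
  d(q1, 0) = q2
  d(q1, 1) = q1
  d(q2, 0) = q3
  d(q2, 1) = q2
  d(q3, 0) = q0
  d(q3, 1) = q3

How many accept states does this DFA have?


Accept states listed: {q2}
Counting: q2(1)

1


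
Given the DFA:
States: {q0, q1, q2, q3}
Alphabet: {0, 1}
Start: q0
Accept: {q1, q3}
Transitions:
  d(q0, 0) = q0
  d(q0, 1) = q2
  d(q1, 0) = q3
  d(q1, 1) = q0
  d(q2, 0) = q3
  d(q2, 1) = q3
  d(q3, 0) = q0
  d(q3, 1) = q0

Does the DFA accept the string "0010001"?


Trace: q0 -> q0 -> q0 -> q2 -> q3 -> q0 -> q0 -> q2
Final state: q2
Accept states: {q1, q3}

No, rejected (final state q2 is not an accept state)


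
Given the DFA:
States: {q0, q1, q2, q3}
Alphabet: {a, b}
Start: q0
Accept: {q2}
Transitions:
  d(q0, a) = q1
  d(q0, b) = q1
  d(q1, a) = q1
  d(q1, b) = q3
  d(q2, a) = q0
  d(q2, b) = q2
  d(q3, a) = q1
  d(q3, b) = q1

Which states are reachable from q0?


BFS from q0:
  layer 0: {q0}
  layer 1: {q1}
  layer 2: {q3}

{q0, q1, q3}


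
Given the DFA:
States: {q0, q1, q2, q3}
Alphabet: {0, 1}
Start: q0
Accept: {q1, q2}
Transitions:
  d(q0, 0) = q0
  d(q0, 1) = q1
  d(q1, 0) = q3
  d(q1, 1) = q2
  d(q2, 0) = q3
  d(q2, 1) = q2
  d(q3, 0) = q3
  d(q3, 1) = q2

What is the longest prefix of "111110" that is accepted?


Run the DFA, marking each prefix where the state is accepting:
  "" -> q0 [reject]
  "1" -> q1 [accept]
  "11" -> q2 [accept]
  "111" -> q2 [accept]
  "1111" -> q2 [accept]
  "11111" -> q2 [accept]
  "111110" -> q3 [reject]

"11111"


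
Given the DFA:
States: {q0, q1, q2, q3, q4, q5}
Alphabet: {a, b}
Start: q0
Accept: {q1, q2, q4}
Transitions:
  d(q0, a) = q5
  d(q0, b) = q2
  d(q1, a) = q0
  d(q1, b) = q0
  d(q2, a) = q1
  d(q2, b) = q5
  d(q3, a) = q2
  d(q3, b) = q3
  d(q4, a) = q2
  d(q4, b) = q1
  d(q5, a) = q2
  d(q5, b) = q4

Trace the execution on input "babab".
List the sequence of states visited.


Input: babab
d(q0, b) = q2
d(q2, a) = q1
d(q1, b) = q0
d(q0, a) = q5
d(q5, b) = q4


q0 -> q2 -> q1 -> q0 -> q5 -> q4


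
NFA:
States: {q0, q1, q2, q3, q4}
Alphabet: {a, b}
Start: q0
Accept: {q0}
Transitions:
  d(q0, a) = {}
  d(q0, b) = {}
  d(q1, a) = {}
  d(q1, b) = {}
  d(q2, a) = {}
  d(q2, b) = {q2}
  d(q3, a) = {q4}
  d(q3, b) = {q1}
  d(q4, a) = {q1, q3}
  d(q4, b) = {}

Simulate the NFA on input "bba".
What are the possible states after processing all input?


Start: {q0}
  --b--> {}
  --b--> {}
  --a--> {}

{} (empty set, no valid transitions)


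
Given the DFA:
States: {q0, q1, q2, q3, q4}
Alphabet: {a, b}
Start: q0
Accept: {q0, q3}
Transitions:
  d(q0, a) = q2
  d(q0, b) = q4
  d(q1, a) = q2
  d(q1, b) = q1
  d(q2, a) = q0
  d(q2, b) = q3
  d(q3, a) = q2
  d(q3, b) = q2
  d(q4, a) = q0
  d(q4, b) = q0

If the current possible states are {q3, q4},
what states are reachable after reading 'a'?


Apply transition on 'a' from each current state:
  d(q3, a) = q2
  d(q4, a) = q0

{q0, q2}


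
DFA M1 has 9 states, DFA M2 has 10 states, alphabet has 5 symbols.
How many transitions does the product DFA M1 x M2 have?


Product DFA has 9 * 10 = 90 states.
Each has 5 transitions: 90 * 5 = 450

450


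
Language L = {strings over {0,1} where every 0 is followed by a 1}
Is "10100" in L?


'00' present: True; ends with '0': True

No, "10100" is not in L


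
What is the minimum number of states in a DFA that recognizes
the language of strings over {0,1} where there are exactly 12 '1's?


States: count = 0, 1, ..., 12 (that's 13 states), plus a dead state for count > 12.
Total: 13 + 1 = 14. Accept = count-12 state.

14


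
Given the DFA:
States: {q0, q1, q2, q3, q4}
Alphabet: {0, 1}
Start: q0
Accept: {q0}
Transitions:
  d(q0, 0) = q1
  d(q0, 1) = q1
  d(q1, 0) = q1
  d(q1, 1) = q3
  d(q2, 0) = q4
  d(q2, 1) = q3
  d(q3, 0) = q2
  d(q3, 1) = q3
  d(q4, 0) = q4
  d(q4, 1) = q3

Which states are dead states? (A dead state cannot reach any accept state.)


Forward reachability from each state:
  q0 -> reaches accept state q0 (live)
  q1 -> reaches {q1, q2, q3, q4}, no accept state (dead)
  q2 -> reaches {q2, q3, q4}, no accept state (dead)
  q3 -> reaches {q2, q3, q4}, no accept state (dead)
  q4 -> reaches {q2, q3, q4}, no accept state (dead)

{q1, q2, q3, q4}


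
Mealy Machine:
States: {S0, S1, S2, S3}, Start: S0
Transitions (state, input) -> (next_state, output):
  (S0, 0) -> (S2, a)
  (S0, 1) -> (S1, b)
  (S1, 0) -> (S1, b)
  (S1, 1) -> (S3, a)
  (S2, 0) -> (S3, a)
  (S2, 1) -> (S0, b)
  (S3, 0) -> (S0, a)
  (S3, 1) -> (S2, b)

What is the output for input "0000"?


Step-by-step:
  (S0, 0) -> (S2, a)
  (S2, 0) -> (S3, a)
  (S3, 0) -> (S0, a)
  (S0, 0) -> (S2, a)

"aaaa"


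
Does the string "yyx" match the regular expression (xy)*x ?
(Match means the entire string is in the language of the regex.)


|string| = 3; first = 'y'; last = 'x'

No, "yyx" does not match (xy)*x


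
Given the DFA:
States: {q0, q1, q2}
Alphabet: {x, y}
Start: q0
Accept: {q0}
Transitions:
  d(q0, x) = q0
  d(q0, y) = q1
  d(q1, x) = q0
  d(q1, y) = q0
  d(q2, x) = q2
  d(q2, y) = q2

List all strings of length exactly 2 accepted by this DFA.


All strings of length 2: 4 total
Accepted: 3

"xx", "yx", "yy"


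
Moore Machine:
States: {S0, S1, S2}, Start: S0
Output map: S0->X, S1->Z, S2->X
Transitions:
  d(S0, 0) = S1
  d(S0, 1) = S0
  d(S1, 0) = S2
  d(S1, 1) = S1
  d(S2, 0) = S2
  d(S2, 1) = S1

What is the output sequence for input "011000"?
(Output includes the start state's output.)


Start: S0 (output X)
  --0--> S1 (output Z)
  --1--> S1 (output Z)
  --1--> S1 (output Z)
  --0--> S2 (output X)
  --0--> S2 (output X)
  --0--> S2 (output X)

"XZZZXXX"


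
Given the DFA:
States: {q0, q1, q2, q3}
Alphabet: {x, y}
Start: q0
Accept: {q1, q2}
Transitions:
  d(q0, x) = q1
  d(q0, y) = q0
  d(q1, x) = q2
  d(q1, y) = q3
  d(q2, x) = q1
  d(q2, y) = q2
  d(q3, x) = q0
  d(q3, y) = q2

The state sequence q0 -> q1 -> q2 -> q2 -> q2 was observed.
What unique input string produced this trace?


Trace back each transition to find the symbol:
  q0 --[x]--> q1
  q1 --[x]--> q2
  q2 --[y]--> q2
  q2 --[y]--> q2

"xxyy"


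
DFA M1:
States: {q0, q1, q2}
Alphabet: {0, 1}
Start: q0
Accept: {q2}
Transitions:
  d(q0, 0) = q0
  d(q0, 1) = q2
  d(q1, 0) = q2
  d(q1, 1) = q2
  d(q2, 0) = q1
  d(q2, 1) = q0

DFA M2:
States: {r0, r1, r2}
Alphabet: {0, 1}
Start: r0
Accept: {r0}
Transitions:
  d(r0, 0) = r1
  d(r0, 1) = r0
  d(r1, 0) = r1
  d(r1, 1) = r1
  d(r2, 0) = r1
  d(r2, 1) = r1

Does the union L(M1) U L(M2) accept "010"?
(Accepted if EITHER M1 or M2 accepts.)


M1: final=q1 accepted=False
M2: final=r1 accepted=False

No, union rejects (neither accepts)


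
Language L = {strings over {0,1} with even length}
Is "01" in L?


length = 2; 2 mod 2 = 0

Yes, "01" is in L


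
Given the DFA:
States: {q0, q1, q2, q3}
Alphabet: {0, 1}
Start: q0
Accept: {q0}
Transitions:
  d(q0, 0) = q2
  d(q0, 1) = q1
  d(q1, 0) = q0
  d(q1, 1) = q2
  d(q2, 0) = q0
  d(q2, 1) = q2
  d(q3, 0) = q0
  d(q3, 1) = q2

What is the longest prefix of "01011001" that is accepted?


Run the DFA, marking each prefix where the state is accepting:
  "" -> q0 [accept]
  "0" -> q2 [reject]
  "01" -> q2 [reject]
  "010" -> q0 [accept]
  "0101" -> q1 [reject]
  "01011" -> q2 [reject]
  "010110" -> q0 [accept]
  "0101100" -> q2 [reject]
  "01011001" -> q2 [reject]

"010110"


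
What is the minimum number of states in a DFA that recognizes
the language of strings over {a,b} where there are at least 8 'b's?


States: count = 0, 1, ..., 7, and a final '>= 8' state.
Total: 8 + 1 = 9. Accept = '>= 8' state.

9


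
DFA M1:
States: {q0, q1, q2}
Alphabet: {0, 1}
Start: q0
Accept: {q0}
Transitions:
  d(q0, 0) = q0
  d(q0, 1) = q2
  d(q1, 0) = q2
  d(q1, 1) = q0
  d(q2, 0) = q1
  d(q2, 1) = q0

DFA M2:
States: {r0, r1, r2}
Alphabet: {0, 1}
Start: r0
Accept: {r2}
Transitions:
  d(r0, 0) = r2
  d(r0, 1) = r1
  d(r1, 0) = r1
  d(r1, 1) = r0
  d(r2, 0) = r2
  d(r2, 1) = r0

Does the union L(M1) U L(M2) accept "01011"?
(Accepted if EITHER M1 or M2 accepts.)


M1: final=q2 accepted=False
M2: final=r1 accepted=False

No, union rejects (neither accepts)


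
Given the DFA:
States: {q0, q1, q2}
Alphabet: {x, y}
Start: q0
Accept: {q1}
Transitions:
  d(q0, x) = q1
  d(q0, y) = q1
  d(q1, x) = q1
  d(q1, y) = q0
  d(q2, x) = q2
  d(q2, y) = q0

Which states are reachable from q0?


BFS from q0:
  layer 0: {q0}
  layer 1: {q1}

{q0, q1}


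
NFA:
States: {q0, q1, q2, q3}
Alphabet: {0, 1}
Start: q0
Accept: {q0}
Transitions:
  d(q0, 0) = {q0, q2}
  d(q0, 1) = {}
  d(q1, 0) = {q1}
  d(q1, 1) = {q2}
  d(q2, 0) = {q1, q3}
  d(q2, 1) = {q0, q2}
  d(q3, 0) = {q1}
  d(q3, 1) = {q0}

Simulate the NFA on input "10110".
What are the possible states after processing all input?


Start: {q0}
  --1--> {}
  --0--> {}
  --1--> {}
  --1--> {}
  --0--> {}

{} (empty set, no valid transitions)


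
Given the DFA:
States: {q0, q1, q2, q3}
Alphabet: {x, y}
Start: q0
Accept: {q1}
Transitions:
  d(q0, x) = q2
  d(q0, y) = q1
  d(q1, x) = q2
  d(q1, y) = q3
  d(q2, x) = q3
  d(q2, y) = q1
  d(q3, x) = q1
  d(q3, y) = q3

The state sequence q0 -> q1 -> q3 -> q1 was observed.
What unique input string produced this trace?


Trace back each transition to find the symbol:
  q0 --[y]--> q1
  q1 --[y]--> q3
  q3 --[x]--> q1

"yyx"


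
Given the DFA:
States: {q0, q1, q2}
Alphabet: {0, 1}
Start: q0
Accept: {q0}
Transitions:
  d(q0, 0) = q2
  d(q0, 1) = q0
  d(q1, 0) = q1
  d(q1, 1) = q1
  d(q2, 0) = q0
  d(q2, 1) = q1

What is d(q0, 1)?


Looking up transition d(q0, 1)

q0


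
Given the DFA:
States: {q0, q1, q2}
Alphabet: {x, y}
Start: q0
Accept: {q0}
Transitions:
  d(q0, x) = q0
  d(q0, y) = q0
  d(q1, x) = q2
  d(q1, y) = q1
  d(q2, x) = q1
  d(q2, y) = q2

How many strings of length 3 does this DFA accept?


Enumerating all length-3 strings:
  "xxx" -> q0 [accept]
  "xxy" -> q0 [accept]
  "xyx" -> q0 [accept]
  "xyy" -> q0 [accept]
  "yxx" -> q0 [accept]
  "yxy" -> q0 [accept]
  "yyx" -> q0 [accept]
  "yyy" -> q0 [accept]

8 out of 8


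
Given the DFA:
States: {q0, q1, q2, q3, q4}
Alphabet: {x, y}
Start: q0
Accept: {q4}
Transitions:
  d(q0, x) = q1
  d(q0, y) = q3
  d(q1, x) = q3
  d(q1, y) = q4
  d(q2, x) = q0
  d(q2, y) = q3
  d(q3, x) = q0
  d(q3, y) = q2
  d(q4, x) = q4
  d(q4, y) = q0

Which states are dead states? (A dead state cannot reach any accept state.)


Forward reachability from each state:
  q0 -> reaches accept state q4 (live)
  q1 -> reaches accept state q4 (live)
  q2 -> reaches accept state q4 (live)
  q3 -> reaches accept state q4 (live)
  q4 -> reaches accept state q4 (live)

None (all states can reach an accept state)


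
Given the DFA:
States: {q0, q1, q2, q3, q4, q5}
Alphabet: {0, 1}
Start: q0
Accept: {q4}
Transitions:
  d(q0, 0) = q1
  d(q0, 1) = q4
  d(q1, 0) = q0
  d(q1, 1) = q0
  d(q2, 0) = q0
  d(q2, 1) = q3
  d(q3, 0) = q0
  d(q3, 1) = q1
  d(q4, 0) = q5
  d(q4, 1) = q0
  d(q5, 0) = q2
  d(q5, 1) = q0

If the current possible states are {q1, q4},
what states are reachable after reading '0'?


Apply transition on '0' from each current state:
  d(q1, 0) = q0
  d(q4, 0) = q5

{q0, q5}


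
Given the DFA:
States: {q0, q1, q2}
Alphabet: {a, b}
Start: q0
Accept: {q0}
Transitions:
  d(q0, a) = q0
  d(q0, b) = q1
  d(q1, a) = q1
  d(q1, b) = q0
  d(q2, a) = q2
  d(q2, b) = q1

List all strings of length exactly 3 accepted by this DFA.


All strings of length 3: 8 total
Accepted: 4

"aaa", "abb", "bab", "bba"


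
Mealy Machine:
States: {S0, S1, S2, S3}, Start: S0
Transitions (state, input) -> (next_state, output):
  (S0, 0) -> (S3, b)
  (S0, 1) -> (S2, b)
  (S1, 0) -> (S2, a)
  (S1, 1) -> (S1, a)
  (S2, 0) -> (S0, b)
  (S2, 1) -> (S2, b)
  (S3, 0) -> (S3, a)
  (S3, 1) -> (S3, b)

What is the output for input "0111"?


Step-by-step:
  (S0, 0) -> (S3, b)
  (S3, 1) -> (S3, b)
  (S3, 1) -> (S3, b)
  (S3, 1) -> (S3, b)

"bbbb"


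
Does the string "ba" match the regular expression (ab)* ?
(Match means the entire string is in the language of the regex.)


|string| = 2; first = 'b'; last = 'a'

No, "ba" does not match (ab)*


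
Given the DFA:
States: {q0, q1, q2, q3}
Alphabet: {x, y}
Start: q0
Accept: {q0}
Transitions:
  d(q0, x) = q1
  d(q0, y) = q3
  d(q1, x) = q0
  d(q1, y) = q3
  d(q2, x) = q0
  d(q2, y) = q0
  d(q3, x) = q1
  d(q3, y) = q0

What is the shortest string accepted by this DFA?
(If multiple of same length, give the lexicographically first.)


BFS by string length (lex-first path to each state shown):
  len 0: q0<-""
Found accept state at length 0.

"" (empty string)


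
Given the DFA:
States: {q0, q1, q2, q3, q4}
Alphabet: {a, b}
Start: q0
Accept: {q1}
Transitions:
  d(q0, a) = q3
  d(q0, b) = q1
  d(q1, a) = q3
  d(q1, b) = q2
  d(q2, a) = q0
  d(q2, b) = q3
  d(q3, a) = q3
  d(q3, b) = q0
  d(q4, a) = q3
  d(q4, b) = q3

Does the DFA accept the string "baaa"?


Trace: q0 -> q1 -> q3 -> q3 -> q3
Final state: q3
Accept states: {q1}

No, rejected (final state q3 is not an accept state)


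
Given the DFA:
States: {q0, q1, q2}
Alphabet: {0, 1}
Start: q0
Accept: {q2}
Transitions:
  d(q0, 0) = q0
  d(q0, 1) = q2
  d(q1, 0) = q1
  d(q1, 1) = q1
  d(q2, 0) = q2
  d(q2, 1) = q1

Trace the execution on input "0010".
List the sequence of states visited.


Input: 0010
d(q0, 0) = q0
d(q0, 0) = q0
d(q0, 1) = q2
d(q2, 0) = q2


q0 -> q0 -> q0 -> q2 -> q2


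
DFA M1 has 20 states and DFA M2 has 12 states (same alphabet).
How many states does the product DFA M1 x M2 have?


Product construction pairs every M1 state with every M2 state.
20 * 12 = 240

240


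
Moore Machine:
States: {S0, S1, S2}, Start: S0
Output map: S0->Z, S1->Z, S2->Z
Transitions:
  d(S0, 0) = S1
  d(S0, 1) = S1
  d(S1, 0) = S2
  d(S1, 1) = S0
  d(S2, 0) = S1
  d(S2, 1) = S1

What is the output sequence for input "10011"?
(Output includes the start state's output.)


Start: S0 (output Z)
  --1--> S1 (output Z)
  --0--> S2 (output Z)
  --0--> S1 (output Z)
  --1--> S0 (output Z)
  --1--> S1 (output Z)

"ZZZZZZ"


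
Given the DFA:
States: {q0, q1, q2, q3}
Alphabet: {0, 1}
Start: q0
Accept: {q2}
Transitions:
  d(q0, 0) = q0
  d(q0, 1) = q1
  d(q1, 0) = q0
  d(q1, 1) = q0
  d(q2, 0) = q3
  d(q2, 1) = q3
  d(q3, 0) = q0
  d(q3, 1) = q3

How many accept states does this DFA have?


Accept states listed: {q2}
Counting: q2(1)

1


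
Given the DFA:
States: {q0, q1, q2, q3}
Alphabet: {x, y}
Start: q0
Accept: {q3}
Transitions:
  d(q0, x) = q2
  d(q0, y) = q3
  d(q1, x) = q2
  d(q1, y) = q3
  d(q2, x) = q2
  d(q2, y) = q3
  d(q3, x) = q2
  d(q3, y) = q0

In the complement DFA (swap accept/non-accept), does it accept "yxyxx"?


Trace: q0 -> q3 -> q2 -> q3 -> q2 -> q2
Final: q2
Original accept: {q3}
Complement: q2 is not in original accept

Yes, complement accepts (original rejects)


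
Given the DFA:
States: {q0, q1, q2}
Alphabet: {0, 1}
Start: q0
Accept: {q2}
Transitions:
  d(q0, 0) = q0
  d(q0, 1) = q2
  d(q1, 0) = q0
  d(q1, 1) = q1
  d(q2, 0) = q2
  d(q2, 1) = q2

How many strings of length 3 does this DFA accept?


Enumerating all length-3 strings:
  "000" -> q0 [reject]
  "001" -> q2 [accept]
  "010" -> q2 [accept]
  "011" -> q2 [accept]
  "100" -> q2 [accept]
  "101" -> q2 [accept]
  "110" -> q2 [accept]
  "111" -> q2 [accept]

7 out of 8
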